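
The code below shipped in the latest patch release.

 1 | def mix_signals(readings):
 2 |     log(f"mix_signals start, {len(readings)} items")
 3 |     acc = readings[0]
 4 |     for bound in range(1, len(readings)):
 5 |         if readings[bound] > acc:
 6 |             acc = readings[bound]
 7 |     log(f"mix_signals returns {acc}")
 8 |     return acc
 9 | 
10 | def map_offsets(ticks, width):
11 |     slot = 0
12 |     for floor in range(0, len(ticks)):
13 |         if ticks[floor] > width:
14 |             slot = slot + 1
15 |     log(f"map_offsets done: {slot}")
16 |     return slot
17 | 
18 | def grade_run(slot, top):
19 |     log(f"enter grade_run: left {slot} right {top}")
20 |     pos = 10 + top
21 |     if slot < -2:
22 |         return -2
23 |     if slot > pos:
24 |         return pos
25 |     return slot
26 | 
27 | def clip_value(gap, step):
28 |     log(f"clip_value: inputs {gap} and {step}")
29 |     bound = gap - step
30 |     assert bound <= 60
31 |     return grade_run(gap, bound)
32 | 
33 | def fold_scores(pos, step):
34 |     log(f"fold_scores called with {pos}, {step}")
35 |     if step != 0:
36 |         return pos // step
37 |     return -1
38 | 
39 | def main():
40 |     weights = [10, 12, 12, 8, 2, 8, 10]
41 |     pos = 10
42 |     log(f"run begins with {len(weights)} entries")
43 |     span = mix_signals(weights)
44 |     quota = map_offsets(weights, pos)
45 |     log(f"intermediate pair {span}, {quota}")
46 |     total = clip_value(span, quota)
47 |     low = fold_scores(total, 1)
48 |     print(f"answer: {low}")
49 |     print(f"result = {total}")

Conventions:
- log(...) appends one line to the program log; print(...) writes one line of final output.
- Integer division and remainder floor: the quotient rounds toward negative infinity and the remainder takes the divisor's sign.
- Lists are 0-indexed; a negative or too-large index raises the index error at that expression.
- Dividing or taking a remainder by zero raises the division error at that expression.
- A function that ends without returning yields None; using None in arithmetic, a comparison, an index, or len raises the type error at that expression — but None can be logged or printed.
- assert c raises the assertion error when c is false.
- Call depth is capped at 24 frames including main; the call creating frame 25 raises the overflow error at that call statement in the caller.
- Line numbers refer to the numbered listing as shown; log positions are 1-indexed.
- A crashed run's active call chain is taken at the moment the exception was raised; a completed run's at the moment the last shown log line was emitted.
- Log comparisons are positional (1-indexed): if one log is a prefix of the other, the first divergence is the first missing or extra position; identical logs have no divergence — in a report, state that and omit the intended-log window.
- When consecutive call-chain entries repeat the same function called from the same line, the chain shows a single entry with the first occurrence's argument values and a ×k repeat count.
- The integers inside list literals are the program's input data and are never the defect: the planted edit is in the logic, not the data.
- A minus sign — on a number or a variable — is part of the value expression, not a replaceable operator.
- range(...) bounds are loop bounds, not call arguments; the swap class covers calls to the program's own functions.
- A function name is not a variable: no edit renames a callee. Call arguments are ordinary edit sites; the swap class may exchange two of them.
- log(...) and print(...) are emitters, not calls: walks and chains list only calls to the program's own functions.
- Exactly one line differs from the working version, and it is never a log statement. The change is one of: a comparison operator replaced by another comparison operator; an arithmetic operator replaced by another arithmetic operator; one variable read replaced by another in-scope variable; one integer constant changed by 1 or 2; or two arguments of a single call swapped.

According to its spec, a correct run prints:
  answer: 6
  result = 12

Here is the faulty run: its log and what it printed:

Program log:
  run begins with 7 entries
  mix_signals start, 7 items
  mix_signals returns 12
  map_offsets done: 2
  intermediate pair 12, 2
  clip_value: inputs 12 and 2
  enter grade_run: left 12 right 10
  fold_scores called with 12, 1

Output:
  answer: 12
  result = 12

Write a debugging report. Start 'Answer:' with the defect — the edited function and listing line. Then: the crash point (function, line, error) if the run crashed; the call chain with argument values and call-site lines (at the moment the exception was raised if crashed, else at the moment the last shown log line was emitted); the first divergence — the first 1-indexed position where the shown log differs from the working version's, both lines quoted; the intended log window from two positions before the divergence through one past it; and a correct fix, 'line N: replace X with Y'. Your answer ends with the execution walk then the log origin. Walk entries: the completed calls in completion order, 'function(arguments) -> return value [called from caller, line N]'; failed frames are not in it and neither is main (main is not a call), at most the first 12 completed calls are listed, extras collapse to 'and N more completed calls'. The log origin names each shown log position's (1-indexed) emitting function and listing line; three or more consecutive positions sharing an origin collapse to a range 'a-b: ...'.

Answer: the defect is in main at line 47.
Key fact: The log first diverges at position 8: the faulty run prints 'fold_scores called with 12, 1' where the working version prints 'fold_scores called with 12, 2'.
Call chain: main -> fold_scores(12, 1) (called at line 47).
First divergence: at position 8 the run shows 'fold_scores called with 12, 1' where the working version logs 'fold_scores called with 12, 2'.
Intended log window:
  6: clip_value: inputs 12 and 2
  7: enter grade_run: left 12 right 10
  8: fold_scores called with 12, 2
Execution walk:
  mix_signals([10, 12, 12, 8, 2, 8, 10]) -> 12  [called from main, line 43]
  map_offsets([10, 12, 12, 8, 2, 8, 10], 10) -> 2  [called from main, line 44]
  grade_run(12, 10) -> 12  [called from clip_value, line 31]
  clip_value(12, 2) -> 12  [called from main, line 46]
  fold_scores(12, 1) -> 12  [called from main, line 47]
Log origin:
  1 — main, line 42
  2 — mix_signals, line 2
  3 — mix_signals, line 7
  4 — map_offsets, line 15
  5 — main, line 45
  6 — clip_value, line 28
  7 — grade_run, line 19
  8 — fold_scores, line 34
A correct fix: line 47: replace `1` with `2`.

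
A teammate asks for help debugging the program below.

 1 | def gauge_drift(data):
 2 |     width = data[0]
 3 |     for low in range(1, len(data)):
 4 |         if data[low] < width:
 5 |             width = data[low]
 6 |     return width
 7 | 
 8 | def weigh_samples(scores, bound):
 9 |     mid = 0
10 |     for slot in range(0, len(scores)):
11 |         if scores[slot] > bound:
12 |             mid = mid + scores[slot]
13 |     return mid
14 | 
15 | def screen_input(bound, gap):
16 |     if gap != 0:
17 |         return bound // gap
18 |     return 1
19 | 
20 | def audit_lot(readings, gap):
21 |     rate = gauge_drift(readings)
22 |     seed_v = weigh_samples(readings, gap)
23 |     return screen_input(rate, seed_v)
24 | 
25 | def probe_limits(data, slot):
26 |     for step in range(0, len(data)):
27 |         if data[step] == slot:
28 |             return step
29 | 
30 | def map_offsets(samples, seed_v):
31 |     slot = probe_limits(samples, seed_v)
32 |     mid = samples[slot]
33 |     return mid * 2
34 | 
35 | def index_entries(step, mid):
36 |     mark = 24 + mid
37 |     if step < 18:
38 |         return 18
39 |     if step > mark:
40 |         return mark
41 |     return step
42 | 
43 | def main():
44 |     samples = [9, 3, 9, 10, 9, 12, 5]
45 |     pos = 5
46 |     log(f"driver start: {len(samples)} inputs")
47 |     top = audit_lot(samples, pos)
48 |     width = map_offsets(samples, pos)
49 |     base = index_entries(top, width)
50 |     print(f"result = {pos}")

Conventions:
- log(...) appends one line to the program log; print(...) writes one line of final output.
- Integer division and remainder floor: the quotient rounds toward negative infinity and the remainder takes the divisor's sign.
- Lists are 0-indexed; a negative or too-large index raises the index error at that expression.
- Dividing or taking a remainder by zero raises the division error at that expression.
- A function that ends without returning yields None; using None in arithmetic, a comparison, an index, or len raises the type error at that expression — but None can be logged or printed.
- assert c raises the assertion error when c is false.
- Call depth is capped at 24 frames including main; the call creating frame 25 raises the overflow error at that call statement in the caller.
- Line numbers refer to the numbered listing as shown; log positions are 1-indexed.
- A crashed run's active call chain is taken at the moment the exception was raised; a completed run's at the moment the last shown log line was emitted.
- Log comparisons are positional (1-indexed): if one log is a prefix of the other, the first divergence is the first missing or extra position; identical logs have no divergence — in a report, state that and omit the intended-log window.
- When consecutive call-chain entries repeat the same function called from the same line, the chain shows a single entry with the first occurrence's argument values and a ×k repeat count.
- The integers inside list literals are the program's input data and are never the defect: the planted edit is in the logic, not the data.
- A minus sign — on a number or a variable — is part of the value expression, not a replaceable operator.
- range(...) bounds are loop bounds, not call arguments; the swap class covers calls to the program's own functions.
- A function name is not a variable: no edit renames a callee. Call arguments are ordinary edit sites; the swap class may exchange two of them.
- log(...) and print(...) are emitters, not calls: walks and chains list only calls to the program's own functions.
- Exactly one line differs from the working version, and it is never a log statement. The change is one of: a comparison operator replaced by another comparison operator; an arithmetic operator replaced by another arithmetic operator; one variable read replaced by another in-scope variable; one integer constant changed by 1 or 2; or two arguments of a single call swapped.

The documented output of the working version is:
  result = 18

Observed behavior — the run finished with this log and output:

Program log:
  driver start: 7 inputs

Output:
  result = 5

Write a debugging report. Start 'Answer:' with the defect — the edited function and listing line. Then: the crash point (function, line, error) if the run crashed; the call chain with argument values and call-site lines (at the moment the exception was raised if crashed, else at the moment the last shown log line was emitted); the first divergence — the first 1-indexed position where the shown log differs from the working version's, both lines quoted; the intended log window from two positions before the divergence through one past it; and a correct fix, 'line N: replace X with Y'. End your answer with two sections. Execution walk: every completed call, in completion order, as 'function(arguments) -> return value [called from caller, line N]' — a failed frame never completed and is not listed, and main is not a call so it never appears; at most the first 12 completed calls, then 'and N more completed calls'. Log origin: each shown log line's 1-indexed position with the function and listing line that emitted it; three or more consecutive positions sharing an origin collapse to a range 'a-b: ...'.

Answer: the defect is in main at line 50.
Core observation: Log streams are identical — the defect surfaces only in the printed output.
Call chain: main.
First divergence: none; the two logs match at every position.
Execution walk:
  gauge_drift([9, 3, 9, 10, 9, 12, 5]) -> 3  [called from audit_lot, line 21]
  weigh_samples([9, 3, 9, 10, 9, 12, 5], 5) -> 49  [called from audit_lot, line 22]
  screen_input(3, 49) -> 0  [called from audit_lot, line 23]
  audit_lot([9, 3, 9, 10, 9, 12, 5], 5) -> 0  [called from main, line 47]
  probe_limits([9, 3, 9, 10, 9, 12, 5], 5) -> 6  [called from map_offsets, line 31]
  map_offsets([9, 3, 9, 10, 9, 12, 5], 5) -> 10  [called from main, line 48]
  index_entries(0, 10) -> 18  [called from main, line 49]
Origin of each log line:
  1 — main, line 46
A correct fix: line 50: replace `pos` with `base`.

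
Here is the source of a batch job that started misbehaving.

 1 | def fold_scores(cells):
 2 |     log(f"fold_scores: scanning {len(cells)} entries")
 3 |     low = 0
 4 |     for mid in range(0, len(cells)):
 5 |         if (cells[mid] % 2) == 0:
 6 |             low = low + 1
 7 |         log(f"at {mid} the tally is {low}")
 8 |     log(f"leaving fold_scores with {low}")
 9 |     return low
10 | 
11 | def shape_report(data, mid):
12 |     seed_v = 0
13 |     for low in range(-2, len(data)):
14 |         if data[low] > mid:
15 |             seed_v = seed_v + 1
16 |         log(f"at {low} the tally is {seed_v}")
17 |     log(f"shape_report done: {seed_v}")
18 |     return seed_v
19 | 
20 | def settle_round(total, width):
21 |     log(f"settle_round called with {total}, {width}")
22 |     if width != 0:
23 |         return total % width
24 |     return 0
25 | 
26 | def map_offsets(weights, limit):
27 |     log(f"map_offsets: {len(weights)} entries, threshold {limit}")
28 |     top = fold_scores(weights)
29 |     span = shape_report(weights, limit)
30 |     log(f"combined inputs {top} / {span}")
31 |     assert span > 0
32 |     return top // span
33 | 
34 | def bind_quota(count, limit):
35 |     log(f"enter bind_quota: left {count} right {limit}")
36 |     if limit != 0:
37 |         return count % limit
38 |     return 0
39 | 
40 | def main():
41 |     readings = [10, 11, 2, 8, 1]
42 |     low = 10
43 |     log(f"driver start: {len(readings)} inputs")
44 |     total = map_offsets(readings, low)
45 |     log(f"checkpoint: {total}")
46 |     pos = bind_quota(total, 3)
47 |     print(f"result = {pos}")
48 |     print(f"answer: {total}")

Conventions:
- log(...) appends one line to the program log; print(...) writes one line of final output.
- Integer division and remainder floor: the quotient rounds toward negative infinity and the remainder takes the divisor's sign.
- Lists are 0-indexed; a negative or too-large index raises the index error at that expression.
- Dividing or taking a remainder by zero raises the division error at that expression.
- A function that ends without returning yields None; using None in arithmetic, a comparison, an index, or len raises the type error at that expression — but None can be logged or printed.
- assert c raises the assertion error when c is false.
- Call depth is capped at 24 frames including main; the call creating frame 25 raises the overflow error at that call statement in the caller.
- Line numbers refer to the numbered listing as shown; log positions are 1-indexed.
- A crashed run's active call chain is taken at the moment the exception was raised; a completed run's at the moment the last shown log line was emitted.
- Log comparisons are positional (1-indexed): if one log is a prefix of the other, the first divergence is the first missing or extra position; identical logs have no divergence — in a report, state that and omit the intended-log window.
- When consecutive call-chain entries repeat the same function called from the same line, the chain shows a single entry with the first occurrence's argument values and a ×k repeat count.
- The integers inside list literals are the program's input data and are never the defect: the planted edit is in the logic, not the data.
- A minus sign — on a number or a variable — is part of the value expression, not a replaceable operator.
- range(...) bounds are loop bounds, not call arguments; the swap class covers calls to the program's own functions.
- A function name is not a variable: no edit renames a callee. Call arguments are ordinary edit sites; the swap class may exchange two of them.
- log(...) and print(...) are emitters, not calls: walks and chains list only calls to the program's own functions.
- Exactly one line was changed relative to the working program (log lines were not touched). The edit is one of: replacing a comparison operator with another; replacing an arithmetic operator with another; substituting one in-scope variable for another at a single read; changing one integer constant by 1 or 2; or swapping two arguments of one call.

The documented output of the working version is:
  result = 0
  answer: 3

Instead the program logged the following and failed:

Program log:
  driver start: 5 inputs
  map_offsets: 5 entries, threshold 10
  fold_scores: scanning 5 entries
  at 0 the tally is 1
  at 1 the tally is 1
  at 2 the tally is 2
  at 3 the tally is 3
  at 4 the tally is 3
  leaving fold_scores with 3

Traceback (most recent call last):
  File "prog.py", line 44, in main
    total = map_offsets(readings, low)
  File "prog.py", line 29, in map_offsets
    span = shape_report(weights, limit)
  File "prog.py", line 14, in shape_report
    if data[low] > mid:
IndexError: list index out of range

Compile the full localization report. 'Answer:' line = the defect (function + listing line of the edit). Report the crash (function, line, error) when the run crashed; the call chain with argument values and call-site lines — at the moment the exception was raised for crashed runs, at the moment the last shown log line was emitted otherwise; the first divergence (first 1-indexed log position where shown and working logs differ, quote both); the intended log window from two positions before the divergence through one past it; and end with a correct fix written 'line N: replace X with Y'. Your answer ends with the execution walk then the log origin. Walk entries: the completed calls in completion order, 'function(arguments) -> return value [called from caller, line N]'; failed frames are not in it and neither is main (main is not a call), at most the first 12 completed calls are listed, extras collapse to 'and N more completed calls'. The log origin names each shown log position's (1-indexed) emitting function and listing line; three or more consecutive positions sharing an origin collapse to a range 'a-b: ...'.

Answer: the defect is in shape_report at line 13.
Core observation: The shown log is a 9-line prefix of the intended one, whose next entry is 'at 0 the tally is 0'.
Crash: shape_report, line 14, IndexError.
Call chain: main -> map_offsets([10, 11, 2, 8, 1], 10) (called at line 44) -> shape_report([10, 11, 2, 8, 1], 10) (called at line 29).
First divergence: position 10 (shown log ended at 9 lines; the working version continues: 'at 0 the tally is 0').
Intended log window:
  8: at 4 the tally is 3
  9: leaving fold_scores with 3
  10: at 0 the tally is 0
  11: at 1 the tally is 1
Execution walk:
  fold_scores([10, 11, 2, 8, 1]) -> 3  [called from map_offsets, line 28]
Origin of each log line:
  1: emitted by main (line 43)
  2: emitted by map_offsets (line 27)
  3: emitted by fold_scores (line 2)
  4-8: emitted by fold_scores (line 7)
  9: emitted by fold_scores (line 8)
A correct fix: line 13: replace `-2` with `0`.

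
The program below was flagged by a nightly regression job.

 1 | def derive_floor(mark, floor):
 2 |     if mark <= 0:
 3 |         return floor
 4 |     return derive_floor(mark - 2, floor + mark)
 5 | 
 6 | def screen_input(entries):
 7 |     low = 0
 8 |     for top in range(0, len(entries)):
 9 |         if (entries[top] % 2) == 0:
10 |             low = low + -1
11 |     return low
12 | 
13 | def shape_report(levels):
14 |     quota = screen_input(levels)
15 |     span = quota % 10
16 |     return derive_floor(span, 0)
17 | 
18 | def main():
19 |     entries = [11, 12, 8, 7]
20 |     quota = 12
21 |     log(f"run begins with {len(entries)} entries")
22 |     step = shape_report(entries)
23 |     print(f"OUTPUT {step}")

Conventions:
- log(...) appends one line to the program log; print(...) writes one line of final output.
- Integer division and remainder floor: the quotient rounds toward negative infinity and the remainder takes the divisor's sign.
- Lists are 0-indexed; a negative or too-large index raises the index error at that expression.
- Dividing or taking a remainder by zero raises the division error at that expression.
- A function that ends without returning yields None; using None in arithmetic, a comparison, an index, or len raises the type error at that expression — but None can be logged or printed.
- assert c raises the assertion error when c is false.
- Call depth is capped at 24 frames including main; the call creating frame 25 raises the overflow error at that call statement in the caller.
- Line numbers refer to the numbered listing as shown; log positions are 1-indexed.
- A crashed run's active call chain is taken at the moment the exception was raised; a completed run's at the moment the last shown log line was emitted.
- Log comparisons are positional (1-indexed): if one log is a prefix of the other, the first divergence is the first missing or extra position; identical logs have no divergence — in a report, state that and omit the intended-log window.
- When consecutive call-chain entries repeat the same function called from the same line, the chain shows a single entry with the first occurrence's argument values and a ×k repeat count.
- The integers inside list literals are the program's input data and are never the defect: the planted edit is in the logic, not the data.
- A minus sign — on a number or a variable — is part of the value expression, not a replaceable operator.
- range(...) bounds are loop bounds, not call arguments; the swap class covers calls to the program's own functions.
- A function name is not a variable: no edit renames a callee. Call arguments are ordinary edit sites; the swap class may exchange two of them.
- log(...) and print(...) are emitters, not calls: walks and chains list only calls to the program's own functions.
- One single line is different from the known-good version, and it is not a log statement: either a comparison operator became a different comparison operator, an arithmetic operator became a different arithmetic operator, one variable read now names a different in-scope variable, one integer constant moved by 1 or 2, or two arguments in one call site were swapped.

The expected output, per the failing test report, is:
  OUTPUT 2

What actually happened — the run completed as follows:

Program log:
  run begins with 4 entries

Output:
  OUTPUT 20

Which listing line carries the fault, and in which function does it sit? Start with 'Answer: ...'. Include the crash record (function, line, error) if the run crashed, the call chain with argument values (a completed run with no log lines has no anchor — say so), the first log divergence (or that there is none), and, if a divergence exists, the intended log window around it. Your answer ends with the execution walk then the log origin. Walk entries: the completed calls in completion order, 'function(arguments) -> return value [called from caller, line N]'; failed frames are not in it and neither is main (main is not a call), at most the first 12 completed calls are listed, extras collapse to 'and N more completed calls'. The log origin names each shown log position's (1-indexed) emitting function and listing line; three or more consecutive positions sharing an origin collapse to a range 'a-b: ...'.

Answer: the defect is in screen_input at line 10.
Key fact: The two runs log identically and part ways only at the printed values.
Call chain: main.
First divergence: none — the logs agree in full.
Execution walk:
  screen_input([11, 12, 8, 7]) -> -2  [called from shape_report, line 14]
  derive_floor(0, 20) -> 20  [called from derive_floor, line 4]
  derive_floor(2, 18) -> 20  [called from derive_floor, line 4]
  derive_floor(4, 14) -> 20  [called from derive_floor, line 4]
  derive_floor(6, 8) -> 20  [called from derive_floor, line 4]
  derive_floor(8, 0) -> 20  [called from shape_report, line 16]
  shape_report([11, 12, 8, 7]) -> 20  [called from main, line 22]
Log origins:
  1: from main, line 21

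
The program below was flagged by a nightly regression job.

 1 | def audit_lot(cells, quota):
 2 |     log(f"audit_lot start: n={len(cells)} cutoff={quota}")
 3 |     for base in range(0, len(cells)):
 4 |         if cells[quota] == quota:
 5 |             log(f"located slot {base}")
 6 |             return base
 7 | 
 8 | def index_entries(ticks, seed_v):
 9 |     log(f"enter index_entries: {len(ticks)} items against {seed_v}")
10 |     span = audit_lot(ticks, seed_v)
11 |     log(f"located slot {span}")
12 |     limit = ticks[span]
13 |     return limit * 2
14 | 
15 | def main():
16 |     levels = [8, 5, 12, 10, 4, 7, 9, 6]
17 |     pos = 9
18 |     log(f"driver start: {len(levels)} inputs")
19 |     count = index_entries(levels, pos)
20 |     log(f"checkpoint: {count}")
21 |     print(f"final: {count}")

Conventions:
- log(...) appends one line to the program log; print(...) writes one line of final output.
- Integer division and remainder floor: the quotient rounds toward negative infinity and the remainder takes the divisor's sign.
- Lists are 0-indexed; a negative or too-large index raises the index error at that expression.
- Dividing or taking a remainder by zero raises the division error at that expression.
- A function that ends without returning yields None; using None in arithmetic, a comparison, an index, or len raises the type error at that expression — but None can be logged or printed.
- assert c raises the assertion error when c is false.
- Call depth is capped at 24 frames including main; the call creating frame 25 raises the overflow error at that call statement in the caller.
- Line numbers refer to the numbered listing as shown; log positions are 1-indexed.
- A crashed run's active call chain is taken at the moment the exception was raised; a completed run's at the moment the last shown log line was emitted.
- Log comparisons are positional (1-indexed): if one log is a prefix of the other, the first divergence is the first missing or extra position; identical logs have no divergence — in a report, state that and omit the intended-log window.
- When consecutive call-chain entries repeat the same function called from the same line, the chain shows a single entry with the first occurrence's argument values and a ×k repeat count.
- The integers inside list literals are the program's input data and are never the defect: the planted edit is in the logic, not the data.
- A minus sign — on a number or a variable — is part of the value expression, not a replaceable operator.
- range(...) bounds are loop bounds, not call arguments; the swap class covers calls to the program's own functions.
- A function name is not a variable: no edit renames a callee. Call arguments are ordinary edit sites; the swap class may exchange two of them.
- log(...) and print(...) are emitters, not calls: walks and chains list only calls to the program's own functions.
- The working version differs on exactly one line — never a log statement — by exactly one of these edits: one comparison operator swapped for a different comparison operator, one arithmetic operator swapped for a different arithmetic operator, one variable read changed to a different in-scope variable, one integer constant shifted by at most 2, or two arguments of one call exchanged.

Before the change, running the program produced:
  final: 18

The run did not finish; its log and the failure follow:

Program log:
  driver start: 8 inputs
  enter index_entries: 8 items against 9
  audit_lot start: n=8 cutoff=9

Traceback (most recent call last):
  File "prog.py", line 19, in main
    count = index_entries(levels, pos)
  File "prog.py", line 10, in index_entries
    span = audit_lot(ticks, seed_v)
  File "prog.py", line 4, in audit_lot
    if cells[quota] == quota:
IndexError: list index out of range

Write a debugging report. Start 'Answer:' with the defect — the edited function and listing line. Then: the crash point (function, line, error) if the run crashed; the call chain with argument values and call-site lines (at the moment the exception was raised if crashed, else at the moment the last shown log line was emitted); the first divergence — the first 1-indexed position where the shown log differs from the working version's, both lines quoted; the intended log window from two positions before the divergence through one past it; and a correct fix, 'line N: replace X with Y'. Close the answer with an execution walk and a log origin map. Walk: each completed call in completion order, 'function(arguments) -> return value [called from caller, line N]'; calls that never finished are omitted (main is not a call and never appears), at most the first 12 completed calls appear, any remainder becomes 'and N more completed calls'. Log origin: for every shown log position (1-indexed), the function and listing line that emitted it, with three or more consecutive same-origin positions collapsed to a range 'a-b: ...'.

Answer: the defect is in audit_lot at line 4.
Key observation: The shown log is a 3-line prefix of the intended one, whose next entry is 'located slot 6'.
Crash: audit_lot, line 4, IndexError.
Call chain: main -> index_entries([8, 5, 12, 10, 4, 7, 9, 6], 9) (called at line 19) -> audit_lot([8, 5, 12, 10, 4, 7, 9, 6], 9) (called at line 10).
First divergence: position 4 (shown log ended at 3 lines; the working version continues: 'located slot 6').
Intended log window:
  2: enter index_entries: 8 items against 9
  3: audit_lot start: n=8 cutoff=9
  4: located slot 6
  5: located slot 6
Execution walk:
  (no call completed)
Log origin:
  1 — main, line 18
  2 — index_entries, line 9
  3 — audit_lot, line 2
A correct fix: line 4: replace `cells[quota]` with `cells[base]`.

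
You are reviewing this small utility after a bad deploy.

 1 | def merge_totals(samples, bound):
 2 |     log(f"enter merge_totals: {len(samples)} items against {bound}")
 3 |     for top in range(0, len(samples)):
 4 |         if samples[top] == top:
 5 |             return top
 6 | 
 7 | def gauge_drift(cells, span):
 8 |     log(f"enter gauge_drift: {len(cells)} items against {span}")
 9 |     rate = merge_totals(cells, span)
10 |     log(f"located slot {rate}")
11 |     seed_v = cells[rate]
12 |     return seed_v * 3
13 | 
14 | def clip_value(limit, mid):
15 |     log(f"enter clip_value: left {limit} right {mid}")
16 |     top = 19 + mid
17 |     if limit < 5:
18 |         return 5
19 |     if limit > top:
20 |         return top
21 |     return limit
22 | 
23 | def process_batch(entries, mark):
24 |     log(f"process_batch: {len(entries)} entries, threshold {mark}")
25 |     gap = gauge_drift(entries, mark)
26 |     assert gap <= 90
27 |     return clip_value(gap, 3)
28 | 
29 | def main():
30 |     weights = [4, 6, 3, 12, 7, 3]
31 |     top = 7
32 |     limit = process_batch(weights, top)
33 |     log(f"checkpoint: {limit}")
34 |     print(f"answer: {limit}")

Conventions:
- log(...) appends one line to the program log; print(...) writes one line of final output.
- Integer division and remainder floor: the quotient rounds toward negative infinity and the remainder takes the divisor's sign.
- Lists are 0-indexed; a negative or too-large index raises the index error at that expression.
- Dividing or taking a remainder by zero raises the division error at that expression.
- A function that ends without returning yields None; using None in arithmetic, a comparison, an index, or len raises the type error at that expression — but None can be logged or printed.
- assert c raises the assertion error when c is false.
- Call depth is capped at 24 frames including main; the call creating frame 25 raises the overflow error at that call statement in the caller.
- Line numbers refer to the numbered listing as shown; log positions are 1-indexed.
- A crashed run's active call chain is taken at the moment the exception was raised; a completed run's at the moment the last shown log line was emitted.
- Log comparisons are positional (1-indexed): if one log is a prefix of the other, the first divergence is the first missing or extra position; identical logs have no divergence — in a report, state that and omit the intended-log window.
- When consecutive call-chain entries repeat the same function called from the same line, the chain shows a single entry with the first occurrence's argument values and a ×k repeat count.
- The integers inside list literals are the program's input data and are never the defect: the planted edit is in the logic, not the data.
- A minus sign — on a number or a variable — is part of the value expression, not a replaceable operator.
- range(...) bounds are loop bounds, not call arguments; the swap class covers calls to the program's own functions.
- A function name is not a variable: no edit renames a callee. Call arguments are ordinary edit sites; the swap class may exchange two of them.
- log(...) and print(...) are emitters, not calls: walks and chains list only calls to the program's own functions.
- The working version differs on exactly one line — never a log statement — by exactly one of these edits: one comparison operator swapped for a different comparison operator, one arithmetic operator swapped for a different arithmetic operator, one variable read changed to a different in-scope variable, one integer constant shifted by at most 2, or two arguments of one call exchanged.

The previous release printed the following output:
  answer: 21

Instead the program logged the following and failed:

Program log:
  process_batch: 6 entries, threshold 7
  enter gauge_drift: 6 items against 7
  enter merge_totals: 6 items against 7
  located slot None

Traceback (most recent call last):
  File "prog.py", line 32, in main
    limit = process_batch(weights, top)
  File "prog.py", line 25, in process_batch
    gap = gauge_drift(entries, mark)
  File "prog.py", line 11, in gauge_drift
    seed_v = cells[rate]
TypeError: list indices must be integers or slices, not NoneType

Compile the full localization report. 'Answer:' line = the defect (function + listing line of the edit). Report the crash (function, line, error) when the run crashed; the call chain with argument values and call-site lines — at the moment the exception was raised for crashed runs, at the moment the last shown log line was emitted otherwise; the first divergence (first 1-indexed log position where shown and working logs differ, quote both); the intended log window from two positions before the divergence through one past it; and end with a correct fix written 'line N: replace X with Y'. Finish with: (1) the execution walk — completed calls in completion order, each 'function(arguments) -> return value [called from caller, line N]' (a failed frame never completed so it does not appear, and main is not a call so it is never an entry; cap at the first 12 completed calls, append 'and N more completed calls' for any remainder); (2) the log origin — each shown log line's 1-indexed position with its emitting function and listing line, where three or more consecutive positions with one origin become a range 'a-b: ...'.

Answer: the defect is in merge_totals at line 4.
Core observation: Everything matches until log position 4, which reads 'located slot None' in place of 'located slot 4'.
Crash: gauge_drift, line 11, TypeError.
Call chain: main -> process_batch([4, 6, 3, 12, 7, 3], 7) (called at line 32) -> gauge_drift([4, 6, 3, 12, 7, 3], 7) (called at line 25).
First divergence: at position 4 the run shows 'located slot None' where the working version logs 'located slot 4'.
Intended log window:
  2: enter gauge_drift: 6 items against 7
  3: enter merge_totals: 6 items against 7
  4: located slot 4
  5: enter clip_value: left 21 right 3
Execution walk:
  merge_totals([4, 6, 3, 12, 7, 3], 7) -> None  [called from gauge_drift, line 9]
Log origin:
  1: emitted by process_batch (line 24)
  2: emitted by gauge_drift (line 8)
  3: emitted by merge_totals (line 2)
  4: emitted by gauge_drift (line 10)
A correct fix: line 4: replace `samples[top] == top` with `samples[top] == bound`.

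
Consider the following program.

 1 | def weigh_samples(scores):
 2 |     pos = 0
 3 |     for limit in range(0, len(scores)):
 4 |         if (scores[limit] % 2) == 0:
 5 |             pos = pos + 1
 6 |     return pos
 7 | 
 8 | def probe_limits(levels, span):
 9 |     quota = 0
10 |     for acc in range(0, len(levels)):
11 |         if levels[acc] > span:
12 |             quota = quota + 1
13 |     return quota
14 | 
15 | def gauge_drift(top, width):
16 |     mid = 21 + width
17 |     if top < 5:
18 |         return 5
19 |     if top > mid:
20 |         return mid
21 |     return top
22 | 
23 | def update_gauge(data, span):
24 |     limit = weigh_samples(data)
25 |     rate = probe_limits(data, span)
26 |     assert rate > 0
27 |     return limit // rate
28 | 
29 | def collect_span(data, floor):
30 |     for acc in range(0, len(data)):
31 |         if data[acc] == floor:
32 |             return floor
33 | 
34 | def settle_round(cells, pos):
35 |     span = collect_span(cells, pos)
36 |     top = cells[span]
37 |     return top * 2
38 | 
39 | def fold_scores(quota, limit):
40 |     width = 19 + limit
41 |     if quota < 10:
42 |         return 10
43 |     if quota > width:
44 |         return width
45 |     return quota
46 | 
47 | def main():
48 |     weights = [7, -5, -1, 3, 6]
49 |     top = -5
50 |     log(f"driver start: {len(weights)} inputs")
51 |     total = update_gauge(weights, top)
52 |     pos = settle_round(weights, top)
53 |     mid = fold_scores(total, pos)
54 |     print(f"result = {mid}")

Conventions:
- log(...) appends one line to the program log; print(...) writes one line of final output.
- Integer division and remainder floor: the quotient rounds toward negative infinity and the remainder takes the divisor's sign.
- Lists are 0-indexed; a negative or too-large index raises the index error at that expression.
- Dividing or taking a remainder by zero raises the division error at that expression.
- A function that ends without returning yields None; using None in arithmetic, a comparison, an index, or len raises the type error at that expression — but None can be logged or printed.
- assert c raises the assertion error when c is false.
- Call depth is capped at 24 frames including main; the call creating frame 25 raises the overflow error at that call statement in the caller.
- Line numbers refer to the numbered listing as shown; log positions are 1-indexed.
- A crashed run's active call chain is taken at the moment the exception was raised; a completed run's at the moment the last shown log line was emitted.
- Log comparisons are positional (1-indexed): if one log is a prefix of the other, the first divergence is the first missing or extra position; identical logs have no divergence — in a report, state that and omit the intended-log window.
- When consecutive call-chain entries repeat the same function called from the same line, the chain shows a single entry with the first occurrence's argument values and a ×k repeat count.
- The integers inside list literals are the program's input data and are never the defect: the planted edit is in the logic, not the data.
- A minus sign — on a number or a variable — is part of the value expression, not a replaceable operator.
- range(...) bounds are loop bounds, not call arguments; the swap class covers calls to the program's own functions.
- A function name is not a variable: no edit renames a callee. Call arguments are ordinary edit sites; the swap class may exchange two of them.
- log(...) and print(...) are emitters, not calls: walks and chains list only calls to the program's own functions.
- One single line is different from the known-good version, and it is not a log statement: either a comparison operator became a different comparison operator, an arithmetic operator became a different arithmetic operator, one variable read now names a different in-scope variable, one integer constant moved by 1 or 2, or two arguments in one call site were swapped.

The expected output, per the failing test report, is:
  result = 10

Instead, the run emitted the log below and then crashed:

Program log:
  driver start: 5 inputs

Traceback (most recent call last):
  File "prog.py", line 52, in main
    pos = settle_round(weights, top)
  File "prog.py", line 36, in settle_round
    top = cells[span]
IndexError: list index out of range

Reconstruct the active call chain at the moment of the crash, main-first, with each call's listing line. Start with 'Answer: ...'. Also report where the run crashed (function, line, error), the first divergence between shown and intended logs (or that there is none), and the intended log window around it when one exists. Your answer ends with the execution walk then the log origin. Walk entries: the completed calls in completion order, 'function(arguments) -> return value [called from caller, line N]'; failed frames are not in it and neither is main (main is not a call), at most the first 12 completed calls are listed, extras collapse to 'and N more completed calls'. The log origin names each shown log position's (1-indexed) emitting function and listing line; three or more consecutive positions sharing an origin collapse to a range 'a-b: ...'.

Answer: main -> settle_round (called at line 52).
Key fact: All emitted log lines are correct; the crash alone marks the defect.
Crash: settle_round, line 36, IndexError.
First divergence: there is none — every log position agrees.
Execution walk:
  weigh_samples([7, -5, -1, 3, 6]) -> 1  [called from update_gauge, line 24]
  probe_limits([7, -5, -1, 3, 6], -5) -> 4  [called from update_gauge, line 25]
  update_gauge([7, -5, -1, 3, 6], -5) -> 0  [called from main, line 51]
  collect_span([7, -5, -1, 3, 6], -5) -> -5  [called from settle_round, line 35]
Log origins:
  1: from main, line 50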